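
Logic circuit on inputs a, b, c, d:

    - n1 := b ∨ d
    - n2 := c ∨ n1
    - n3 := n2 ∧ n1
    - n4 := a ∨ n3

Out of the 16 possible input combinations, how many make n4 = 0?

2

n4 = a ∨ n3 must be 0, so both a = 0 and n3 = 0.
Satisfying assignments:
  a=0, b=0, c=0, d=0
  a=0, b=0, c=1, d=0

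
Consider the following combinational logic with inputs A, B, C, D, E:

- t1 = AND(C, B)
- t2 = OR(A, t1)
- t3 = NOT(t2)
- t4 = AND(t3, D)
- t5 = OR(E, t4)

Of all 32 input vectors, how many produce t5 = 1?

t5 = OR(E, t4) must be 1, so at least one of E, t4 is 1.
Enumerating the 32 input combinations, 19 give t5 = 1 and 13 give t5 = 0.

19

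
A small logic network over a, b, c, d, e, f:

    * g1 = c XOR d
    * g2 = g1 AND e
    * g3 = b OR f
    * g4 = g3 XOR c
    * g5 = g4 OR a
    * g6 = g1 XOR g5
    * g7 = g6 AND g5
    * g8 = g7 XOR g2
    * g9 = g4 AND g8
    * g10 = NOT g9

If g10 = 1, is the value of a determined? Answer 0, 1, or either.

either

Both values of a occur among assignments with g10 = 1:
  a=0: a=0, b=0, c=0, d=0, e=0, f=0
  a=1: a=1, b=0, c=0, d=0, e=0, f=0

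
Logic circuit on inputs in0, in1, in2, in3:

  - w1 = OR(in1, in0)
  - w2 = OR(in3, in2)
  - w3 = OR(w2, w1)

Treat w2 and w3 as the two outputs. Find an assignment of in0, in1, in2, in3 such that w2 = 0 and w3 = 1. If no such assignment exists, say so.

in0=1 in1=1 in2=0 in3=0

Check with in0=1 in1=1 in2=0 in3=0:
w1 = OR(in1, in0) = OR(1, 1) = 1
w2 = OR(in3, in2) = OR(0, 0) = 0
w3 = OR(w2, w1) = OR(0, 1) = 1
So w2 = 0 and w3 = 1.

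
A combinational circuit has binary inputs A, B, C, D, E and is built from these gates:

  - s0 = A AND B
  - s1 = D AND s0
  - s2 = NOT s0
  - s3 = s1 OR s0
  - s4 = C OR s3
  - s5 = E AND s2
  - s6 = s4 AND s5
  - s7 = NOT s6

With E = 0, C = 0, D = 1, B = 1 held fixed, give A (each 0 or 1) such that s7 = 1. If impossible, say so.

A=1

s7 = NOT s6 must be 1, so s6 = 0.
s6 = s4 AND s5 must be 0, so at least one of s4, s5 is 0.
Check with E = 0, C = 0, D = 1, B = 1 and A=1:
s0 = A AND B = 1 AND 1 = 1
s1 = D AND s0 = 1 AND 1 = 1
s2 = NOT s0 = NOT 1 = 0
s3 = s1 OR s0 = 1 OR 1 = 1
s4 = C OR s3 = 0 OR 1 = 1
s5 = E AND s2 = 0 AND 0 = 0
s6 = s4 AND s5 = 1 AND 0 = 0
s7 = NOT s6 = NOT 0 = 1
So s7 = 1.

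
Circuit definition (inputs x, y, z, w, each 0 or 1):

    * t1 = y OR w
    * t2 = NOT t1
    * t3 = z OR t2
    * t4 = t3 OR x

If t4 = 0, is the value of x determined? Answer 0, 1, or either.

t4 = t3 OR x must be 0, so both t3 = 0 and x = 0.
t3 = z OR t2 must be 0, so both z = 0 and t2 = 0.
Every assignment with t4 = 0 has x = 0; there are 3 such assignment(s).
  x=0, y=0, z=0, w=1
  x=0, y=1, z=0, w=0
  x=0, y=1, z=0, w=1

0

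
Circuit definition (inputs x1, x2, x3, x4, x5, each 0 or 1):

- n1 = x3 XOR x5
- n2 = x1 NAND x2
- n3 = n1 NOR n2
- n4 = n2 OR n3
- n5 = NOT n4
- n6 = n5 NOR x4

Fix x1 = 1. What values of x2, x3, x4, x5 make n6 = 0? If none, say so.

x2=1 x3=1 x4=1 x5=0

Check with x1 = 1 and x2=1, x3=1, x4=1, x5=0:
n1 = x3 XOR x5 = 1 XOR 0 = 1
n2 = x1 NAND x2 = 1 NAND 1 = 0
n3 = n1 NOR n2 = 1 NOR 0 = 0
n4 = n2 OR n3 = 0 OR 0 = 0
n5 = NOT n4 = NOT 0 = 1
n6 = n5 NOR x4 = 1 NOR 1 = 0
So n6 = 0.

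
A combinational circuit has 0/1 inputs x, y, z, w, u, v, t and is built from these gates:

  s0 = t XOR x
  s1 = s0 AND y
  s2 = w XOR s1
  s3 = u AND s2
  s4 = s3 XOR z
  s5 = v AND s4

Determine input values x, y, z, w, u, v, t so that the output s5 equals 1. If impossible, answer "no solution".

s5 = v AND s4 must be 1, so both v = 1 and s4 = 1.
s4 = s3 XOR z must be 1, so s3 and z differ.
Check with x=1, y=0, z=1, w=0, u=1, v=1, t=0:
s0 = t XOR x = 0 XOR 1 = 1
s1 = s0 AND y = 1 AND 0 = 0
s2 = w XOR s1 = 0 XOR 0 = 0
s3 = u AND s2 = 1 AND 0 = 0
s4 = s3 XOR z = 0 XOR 1 = 1
s5 = v AND s4 = 1 AND 1 = 1
So s5 = 1 as required.

x=1, y=0, z=1, w=0, u=1, v=1, t=0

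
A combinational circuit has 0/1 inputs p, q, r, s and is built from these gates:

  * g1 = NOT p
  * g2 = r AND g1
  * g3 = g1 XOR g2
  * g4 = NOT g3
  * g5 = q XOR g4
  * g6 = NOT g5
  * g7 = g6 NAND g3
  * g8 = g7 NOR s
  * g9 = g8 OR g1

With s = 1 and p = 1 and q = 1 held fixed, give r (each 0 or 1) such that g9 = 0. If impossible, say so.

r=0

g9 = g8 OR g1 must be 0, so both g8 = 0 and g1 = 0.
g8 = g7 NOR s must be 0, so at least one of g7, s is 1.
Check with s = 1 and p = 1 and q = 1 and r=0:
g1 = NOT p = NOT 1 = 0
g2 = r AND g1 = 0 AND 0 = 0
g3 = g1 XOR g2 = 0 XOR 0 = 0
g4 = NOT g3 = NOT 0 = 1
g5 = q XOR g4 = 1 XOR 1 = 0
g6 = NOT g5 = NOT 0 = 1
g7 = g6 NAND g3 = 1 NAND 0 = 1
g8 = g7 NOR s = 1 NOR 1 = 0
g9 = g8 OR g1 = 0 OR 0 = 0
So g9 = 0.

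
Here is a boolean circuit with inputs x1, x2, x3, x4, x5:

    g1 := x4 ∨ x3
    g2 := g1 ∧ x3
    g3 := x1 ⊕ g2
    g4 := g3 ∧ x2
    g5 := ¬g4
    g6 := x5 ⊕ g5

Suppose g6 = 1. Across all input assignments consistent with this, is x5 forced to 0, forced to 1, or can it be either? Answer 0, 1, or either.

Both values of x5 occur among assignments with g6 = 1:
  x5=0: x1=0, x2=0, x3=0, x4=0, x5=0
  x5=1: x1=0, x2=1, x3=1, x4=0, x5=1

either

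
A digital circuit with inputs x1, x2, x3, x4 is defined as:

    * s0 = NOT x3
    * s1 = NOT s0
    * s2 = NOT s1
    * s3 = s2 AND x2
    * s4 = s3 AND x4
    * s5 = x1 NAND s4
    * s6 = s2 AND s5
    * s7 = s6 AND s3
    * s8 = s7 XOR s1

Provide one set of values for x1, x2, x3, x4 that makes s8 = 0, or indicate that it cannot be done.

s8 = s7 XOR s1 must be 0, so s7 and s1 are equal.
Check with x1=0 x2=0 x3=0 x4=1:
s0 = NOT x3 = NOT 0 = 1
s1 = NOT s0 = NOT 1 = 0
s2 = NOT s1 = NOT 0 = 1
s3 = s2 AND x2 = 1 AND 0 = 0
s4 = s3 AND x4 = 0 AND 1 = 0
s5 = x1 NAND s4 = 0 NAND 0 = 1
s6 = s2 AND s5 = 1 AND 1 = 1
s7 = s6 AND s3 = 1 AND 0 = 0
s8 = s7 XOR s1 = 0 XOR 0 = 0
So s8 = 0 as required.

x1=0 x2=0 x3=0 x4=1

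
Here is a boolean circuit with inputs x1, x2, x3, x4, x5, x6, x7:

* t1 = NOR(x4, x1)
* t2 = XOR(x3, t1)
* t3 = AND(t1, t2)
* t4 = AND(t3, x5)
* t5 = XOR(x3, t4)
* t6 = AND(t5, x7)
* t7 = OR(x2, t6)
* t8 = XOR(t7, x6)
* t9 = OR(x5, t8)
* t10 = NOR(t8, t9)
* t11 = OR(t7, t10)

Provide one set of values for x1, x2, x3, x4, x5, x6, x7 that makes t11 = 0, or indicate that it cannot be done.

t11 = OR(t7, t10) must be 0, so both t7 = 0 and t10 = 0.
t7 = OR(x2, t6) must be 0, so both x2 = 0 and t6 = 0.
t10 = NOR(t8, t9) must be 0, so at least one of t8, t9 is 1.
Check with x1=1 x2=0 x3=0 x4=1 x5=1 x6=0 x7=0:
t1 = NOR(x4, x1) = NOR(1, 1) = 0
t2 = XOR(x3, t1) = XOR(0, 0) = 0
t3 = AND(t1, t2) = AND(0, 0) = 0
t4 = AND(t3, x5) = AND(0, 1) = 0
t5 = XOR(x3, t4) = XOR(0, 0) = 0
t6 = AND(t5, x7) = AND(0, 0) = 0
t7 = OR(x2, t6) = OR(0, 0) = 0
t8 = XOR(t7, x6) = XOR(0, 0) = 0
t9 = OR(x5, t8) = OR(1, 0) = 1
t10 = NOR(t8, t9) = NOR(0, 1) = 0
t11 = OR(t7, t10) = OR(0, 0) = 0
So t11 = 0 as required.

x1=1 x2=0 x3=0 x4=1 x5=1 x6=0 x7=0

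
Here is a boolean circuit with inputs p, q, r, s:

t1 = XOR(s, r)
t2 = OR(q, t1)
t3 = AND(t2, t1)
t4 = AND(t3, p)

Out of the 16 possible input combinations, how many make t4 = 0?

t4 = AND(t3, p) must be 0, so at least one of t3, p is 0.
Enumerating the 16 input combinations, 12 give t4 = 0 and 4 give t4 = 1.

12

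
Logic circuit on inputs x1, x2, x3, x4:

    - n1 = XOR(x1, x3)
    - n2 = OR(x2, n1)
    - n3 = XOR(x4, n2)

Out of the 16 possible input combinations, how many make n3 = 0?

8

n3 = XOR(x4, n2) must be 0, so x4 and n2 are equal.
Enumerating the 16 input combinations, 8 give n3 = 0 and 8 give n3 = 1.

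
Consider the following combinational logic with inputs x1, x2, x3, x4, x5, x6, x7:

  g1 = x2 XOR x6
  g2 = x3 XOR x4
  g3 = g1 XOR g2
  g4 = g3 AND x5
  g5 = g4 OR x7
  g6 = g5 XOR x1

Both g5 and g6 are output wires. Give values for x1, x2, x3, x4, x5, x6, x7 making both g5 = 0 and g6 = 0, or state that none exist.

x1=0 x2=1 x3=0 x4=0 x5=0 x6=1 x7=0

Check with x1=0 x2=1 x3=0 x4=0 x5=0 x6=1 x7=0:
g1 = x2 XOR x6 = 1 XOR 1 = 0
g2 = x3 XOR x4 = 0 XOR 0 = 0
g3 = g1 XOR g2 = 0 XOR 0 = 0
g4 = g3 AND x5 = 0 AND 0 = 0
g5 = g4 OR x7 = 0 OR 0 = 0
g6 = g5 XOR x1 = 0 XOR 0 = 0
So g5 = 0 and g6 = 0.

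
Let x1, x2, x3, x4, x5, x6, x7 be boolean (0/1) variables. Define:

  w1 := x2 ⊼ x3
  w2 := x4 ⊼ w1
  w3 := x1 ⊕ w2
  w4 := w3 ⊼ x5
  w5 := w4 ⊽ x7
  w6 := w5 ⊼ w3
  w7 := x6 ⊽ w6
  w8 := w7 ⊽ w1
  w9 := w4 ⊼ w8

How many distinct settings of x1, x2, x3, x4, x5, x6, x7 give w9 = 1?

104

w9 = w4 ⊼ w8 must be 1, so at least one of w4, w8 is 0.
Enumerating the 128 input combinations, 104 give w9 = 1 and 24 give w9 = 0.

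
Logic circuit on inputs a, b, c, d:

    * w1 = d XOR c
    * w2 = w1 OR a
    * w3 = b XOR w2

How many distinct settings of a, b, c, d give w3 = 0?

8

w3 = b XOR w2 must be 0, so b and w2 are equal.
Enumerating the 16 input combinations, 8 give w3 = 0 and 8 give w3 = 1.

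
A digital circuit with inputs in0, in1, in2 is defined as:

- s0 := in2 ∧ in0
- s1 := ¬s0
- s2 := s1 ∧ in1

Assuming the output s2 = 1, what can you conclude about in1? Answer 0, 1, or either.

1

s2 = s1 ∧ in1 must be 1, so both s1 = 1 and in1 = 1.
s1 = ¬s0 must be 1, so s0 = 0.
Every assignment with s2 = 1 has in1 = 1; there are 3 such assignment(s).
  in0=0, in1=1, in2=0
  in0=0, in1=1, in2=1
  in0=1, in1=1, in2=0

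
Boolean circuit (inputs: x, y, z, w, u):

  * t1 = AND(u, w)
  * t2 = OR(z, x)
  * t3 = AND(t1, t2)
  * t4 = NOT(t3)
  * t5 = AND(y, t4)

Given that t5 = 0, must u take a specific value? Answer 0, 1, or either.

Both values of u occur among assignments with t5 = 0:
  u=0: x=0, y=0, z=0, w=0, u=0
  u=1: x=0, y=0, z=0, w=0, u=1

either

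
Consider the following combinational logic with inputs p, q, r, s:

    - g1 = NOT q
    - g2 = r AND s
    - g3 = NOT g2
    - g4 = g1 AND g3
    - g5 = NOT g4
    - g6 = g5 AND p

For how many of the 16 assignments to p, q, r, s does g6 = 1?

5

g6 = g5 AND p must be 1, so both g5 = 1 and p = 1.
Enumerating the 16 input combinations, 5 give g6 = 1 and 11 give g6 = 0.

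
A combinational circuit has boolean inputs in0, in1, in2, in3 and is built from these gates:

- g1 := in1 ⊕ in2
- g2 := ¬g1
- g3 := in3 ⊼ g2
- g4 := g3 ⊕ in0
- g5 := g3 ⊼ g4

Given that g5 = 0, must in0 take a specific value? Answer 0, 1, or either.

g5 = g3 ⊼ g4 must be 0, so both g3 = 1 and g4 = 1.
Every assignment with g5 = 0 has in0 = 0; there are 6 such assignment(s).

0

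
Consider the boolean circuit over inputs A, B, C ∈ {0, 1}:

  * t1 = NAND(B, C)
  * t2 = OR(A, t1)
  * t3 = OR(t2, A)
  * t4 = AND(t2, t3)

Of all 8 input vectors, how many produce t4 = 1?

7

t4 = AND(t2, t3) must be 1, so both t2 = 1 and t3 = 1.
Enumerating the 8 input combinations, 7 give t4 = 1 and 1 give t4 = 0.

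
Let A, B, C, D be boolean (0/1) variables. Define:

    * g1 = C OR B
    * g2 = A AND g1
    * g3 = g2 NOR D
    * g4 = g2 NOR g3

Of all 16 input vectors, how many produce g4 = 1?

g4 = g2 NOR g3 must be 1, so both g2 = 0 and g3 = 0.
g2 = A AND g1 must be 0, so at least one of A, g1 is 0.
Satisfying assignments:
  A=0, B=0, C=0, D=1
  A=0, B=0, C=1, D=1
  A=0, B=1, C=0, D=1
  A=0, B=1, C=1, D=1
  A=1, B=0, C=0, D=1

5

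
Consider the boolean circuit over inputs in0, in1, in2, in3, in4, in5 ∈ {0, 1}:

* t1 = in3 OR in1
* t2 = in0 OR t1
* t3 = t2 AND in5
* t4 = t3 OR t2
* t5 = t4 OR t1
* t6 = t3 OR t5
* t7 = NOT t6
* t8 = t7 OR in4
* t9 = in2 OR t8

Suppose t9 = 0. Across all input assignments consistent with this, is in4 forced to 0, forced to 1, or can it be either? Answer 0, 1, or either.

0

t9 = in2 OR t8 must be 0, so both in2 = 0 and t8 = 0.
Every assignment with t9 = 0 has in4 = 0; there are 14 such assignment(s).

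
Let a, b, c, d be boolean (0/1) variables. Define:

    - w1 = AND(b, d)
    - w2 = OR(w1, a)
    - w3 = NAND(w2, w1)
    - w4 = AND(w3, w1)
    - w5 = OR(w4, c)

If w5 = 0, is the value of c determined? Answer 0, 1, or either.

0

w5 = OR(w4, c) must be 0, so both w4 = 0 and c = 0.
w4 = AND(w3, w1) must be 0, so at least one of w3, w1 is 0.
Every assignment with w5 = 0 has c = 0; there are 8 such assignment(s).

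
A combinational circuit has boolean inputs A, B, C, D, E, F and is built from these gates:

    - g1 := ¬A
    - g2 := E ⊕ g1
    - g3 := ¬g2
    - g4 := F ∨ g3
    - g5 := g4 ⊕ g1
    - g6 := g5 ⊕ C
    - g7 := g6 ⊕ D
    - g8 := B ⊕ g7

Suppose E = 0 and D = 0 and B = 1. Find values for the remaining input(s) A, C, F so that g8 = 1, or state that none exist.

g8 = B ⊕ g7 must be 1, so B and g7 differ.
Check with E = 0 and D = 0 and B = 1 and A=0, C=0, F=1:
g1 = ¬A = ¬0 = 1
g2 = E ⊕ g1 = 0 ⊕ 1 = 1
g3 = ¬g2 = ¬1 = 0
g4 = F ∨ g3 = 1 ∨ 0 = 1
g5 = g4 ⊕ g1 = 1 ⊕ 1 = 0
g6 = g5 ⊕ C = 0 ⊕ 0 = 0
g7 = g6 ⊕ D = 0 ⊕ 0 = 0
g8 = B ⊕ g7 = 1 ⊕ 0 = 1
So g8 = 1.

A=0, C=0, F=1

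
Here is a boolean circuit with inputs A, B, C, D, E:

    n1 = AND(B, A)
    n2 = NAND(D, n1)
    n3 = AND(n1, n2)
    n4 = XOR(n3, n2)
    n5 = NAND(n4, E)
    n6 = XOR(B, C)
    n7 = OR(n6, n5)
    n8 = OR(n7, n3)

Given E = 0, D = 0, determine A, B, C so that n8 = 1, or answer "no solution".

A=0 B=1 C=0

Check with E = 0, D = 0 and A=0, B=1, C=0:
n1 = AND(B, A) = AND(1, 0) = 0
n2 = NAND(D, n1) = NAND(0, 0) = 1
n3 = AND(n1, n2) = AND(0, 1) = 0
n4 = XOR(n3, n2) = XOR(0, 1) = 1
n5 = NAND(n4, E) = NAND(1, 0) = 1
n6 = XOR(B, C) = XOR(1, 0) = 1
n7 = OR(n6, n5) = OR(1, 1) = 1
n8 = OR(n7, n3) = OR(1, 0) = 1
So n8 = 1.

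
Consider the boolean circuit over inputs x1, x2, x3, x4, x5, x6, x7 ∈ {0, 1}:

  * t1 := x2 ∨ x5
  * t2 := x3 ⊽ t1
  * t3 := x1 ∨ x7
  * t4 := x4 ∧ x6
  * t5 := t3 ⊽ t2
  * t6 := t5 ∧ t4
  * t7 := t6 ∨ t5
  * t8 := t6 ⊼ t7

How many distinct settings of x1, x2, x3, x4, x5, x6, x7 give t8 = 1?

t8 = t6 ⊼ t7 must be 1, so at least one of t6, t7 is 0.
Enumerating the 128 input combinations, 121 give t8 = 1 and 7 give t8 = 0.

121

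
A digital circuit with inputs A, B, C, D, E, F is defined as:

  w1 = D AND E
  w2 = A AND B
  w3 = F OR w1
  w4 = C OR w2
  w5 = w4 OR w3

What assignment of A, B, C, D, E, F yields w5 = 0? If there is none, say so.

w5 = w4 OR w3 must be 0, so both w4 = 0 and w3 = 0.
w4 = C OR w2 must be 0, so both C = 0 and w2 = 0.
Check with A=0, B=0, C=0, D=1, E=0, F=0:
w1 = D AND E = 1 AND 0 = 0
w2 = A AND B = 0 AND 0 = 0
w3 = F OR w1 = 0 OR 0 = 0
w4 = C OR w2 = 0 OR 0 = 0
w5 = w4 OR w3 = 0 OR 0 = 0
So w5 = 0 as required.

A=0, B=0, C=0, D=1, E=0, F=0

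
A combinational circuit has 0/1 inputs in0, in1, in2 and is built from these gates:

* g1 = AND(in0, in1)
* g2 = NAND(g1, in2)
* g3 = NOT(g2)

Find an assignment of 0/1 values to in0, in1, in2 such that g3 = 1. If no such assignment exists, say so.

g3 = NOT(g2) must be 1, so g2 = 0.
g2 = NAND(g1, in2) must be 0, so both g1 = 1 and in2 = 1.
g1 = AND(in0, in1) must be 1, so both in0 = 1 and in1 = 1.
Check with in0=1 in1=1 in2=1:
g1 = AND(in0, in1) = AND(1, 1) = 1
g2 = NAND(g1, in2) = NAND(1, 1) = 0
g3 = NOT(g2) = NOT 0 = 1
So g3 = 1 as required.

in0=1 in1=1 in2=1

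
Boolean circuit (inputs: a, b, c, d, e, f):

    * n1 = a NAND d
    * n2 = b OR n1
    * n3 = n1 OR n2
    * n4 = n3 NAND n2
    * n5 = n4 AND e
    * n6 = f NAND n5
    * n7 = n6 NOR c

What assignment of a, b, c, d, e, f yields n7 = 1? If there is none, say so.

a=1, b=0, c=0, d=1, e=1, f=1

n7 = n6 NOR c must be 1, so both n6 = 0 and c = 0.
n6 = f NAND n5 must be 0, so both f = 1 and n5 = 1.
n5 = n4 AND e must be 1, so both n4 = 1 and e = 1.
Check with a=1, b=0, c=0, d=1, e=1, f=1:
n1 = a NAND d = 1 NAND 1 = 0
n2 = b OR n1 = 0 OR 0 = 0
n3 = n1 OR n2 = 0 OR 0 = 0
n4 = n3 NAND n2 = 0 NAND 0 = 1
n5 = n4 AND e = 1 AND 1 = 1
n6 = f NAND n5 = 1 NAND 1 = 0
n7 = n6 NOR c = 0 NOR 0 = 1
So n7 = 1 as required.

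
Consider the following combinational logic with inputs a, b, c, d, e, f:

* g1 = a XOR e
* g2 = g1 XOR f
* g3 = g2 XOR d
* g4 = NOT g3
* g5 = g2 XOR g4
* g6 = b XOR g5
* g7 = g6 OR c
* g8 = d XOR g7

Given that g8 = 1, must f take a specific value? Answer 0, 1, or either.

Both values of f occur among assignments with g8 = 1:
  f=0: a=0, b=0, c=0, d=0, e=0, f=0
  f=1: a=0, b=0, c=0, d=0, e=0, f=1

either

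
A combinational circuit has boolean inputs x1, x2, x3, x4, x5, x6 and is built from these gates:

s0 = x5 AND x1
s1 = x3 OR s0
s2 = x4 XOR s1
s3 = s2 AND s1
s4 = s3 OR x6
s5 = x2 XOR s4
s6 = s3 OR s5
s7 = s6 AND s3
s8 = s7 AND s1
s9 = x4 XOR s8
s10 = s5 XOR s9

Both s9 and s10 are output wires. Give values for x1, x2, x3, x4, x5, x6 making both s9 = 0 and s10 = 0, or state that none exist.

x1=0, x2=1, x3=0, x4=0, x5=1, x6=1

Check with x1=0, x2=1, x3=0, x4=0, x5=1, x6=1:
s0 = x5 AND x1 = 1 AND 0 = 0
s1 = x3 OR s0 = 0 OR 0 = 0
s2 = x4 XOR s1 = 0 XOR 0 = 0
s3 = s2 AND s1 = 0 AND 0 = 0
s4 = s3 OR x6 = 0 OR 1 = 1
s5 = x2 XOR s4 = 1 XOR 1 = 0
s6 = s3 OR s5 = 0 OR 0 = 0
s7 = s6 AND s3 = 0 AND 0 = 0
s8 = s7 AND s1 = 0 AND 0 = 0
s9 = x4 XOR s8 = 0 XOR 0 = 0
s10 = s5 XOR s9 = 0 XOR 0 = 0
So s9 = 0 and s10 = 0.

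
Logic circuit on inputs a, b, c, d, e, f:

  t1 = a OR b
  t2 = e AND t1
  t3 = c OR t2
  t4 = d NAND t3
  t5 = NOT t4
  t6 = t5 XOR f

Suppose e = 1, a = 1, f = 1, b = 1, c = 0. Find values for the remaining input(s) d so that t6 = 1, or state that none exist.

d=0

Check with e = 1, a = 1, f = 1, b = 1, c = 0 and d=0:
t1 = a OR b = 1 OR 1 = 1
t2 = e AND t1 = 1 AND 1 = 1
t3 = c OR t2 = 0 OR 1 = 1
t4 = d NAND t3 = 0 NAND 1 = 1
t5 = NOT t4 = NOT 1 = 0
t6 = t5 XOR f = 0 XOR 1 = 1
So t6 = 1.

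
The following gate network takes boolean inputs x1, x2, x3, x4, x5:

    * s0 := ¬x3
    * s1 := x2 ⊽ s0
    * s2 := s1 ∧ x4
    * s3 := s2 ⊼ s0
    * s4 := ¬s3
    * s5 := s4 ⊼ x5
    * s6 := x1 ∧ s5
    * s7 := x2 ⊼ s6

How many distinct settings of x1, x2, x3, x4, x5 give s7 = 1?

24

s7 = x2 ⊼ s6 must be 1, so at least one of x2, s6 is 0.
Enumerating the 32 input combinations, 24 give s7 = 1 and 8 give s7 = 0.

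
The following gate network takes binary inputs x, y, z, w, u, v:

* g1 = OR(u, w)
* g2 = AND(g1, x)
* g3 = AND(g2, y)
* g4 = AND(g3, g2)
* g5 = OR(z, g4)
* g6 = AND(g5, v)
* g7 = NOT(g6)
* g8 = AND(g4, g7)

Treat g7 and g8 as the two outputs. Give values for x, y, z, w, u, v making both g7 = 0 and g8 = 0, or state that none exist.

Check with x=1, y=1, z=0, w=1, u=1, v=1:
g1 = OR(u, w) = OR(1, 1) = 1
g2 = AND(g1, x) = AND(1, 1) = 1
g3 = AND(g2, y) = AND(1, 1) = 1
g4 = AND(g3, g2) = AND(1, 1) = 1
g5 = OR(z, g4) = OR(0, 1) = 1
g6 = AND(g5, v) = AND(1, 1) = 1
g7 = NOT(g6) = NOT 1 = 0
g8 = AND(g4, g7) = AND(1, 0) = 0
So g7 = 0 and g8 = 0.

x=1, y=1, z=0, w=1, u=1, v=1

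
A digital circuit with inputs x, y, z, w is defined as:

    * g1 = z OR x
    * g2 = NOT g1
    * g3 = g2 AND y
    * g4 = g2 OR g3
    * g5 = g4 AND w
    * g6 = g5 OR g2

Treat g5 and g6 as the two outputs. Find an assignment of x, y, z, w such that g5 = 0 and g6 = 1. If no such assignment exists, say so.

x=0 y=1 z=0 w=0

Check with x=0 y=1 z=0 w=0:
g1 = z OR x = 0 OR 0 = 0
g2 = NOT g1 = NOT 0 = 1
g3 = g2 AND y = 1 AND 1 = 1
g4 = g2 OR g3 = 1 OR 1 = 1
g5 = g4 AND w = 1 AND 0 = 0
g6 = g5 OR g2 = 0 OR 1 = 1
So g5 = 0 and g6 = 1.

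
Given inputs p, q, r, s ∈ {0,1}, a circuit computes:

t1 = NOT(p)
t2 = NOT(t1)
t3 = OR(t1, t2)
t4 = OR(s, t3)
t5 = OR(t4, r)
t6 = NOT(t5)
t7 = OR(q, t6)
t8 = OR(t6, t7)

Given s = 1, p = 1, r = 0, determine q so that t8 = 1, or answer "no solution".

q=1

t8 = OR(t6, t7) must be 1, so at least one of t6, t7 is 1.
Check with s = 1, p = 1, r = 0 and q=1:
t1 = NOT(p) = NOT 1 = 0
t2 = NOT(t1) = NOT 0 = 1
t3 = OR(t1, t2) = OR(0, 1) = 1
t4 = OR(s, t3) = OR(1, 1) = 1
t5 = OR(t4, r) = OR(1, 0) = 1
t6 = NOT(t5) = NOT 1 = 0
t7 = OR(q, t6) = OR(1, 0) = 1
t8 = OR(t6, t7) = OR(0, 1) = 1
So t8 = 1.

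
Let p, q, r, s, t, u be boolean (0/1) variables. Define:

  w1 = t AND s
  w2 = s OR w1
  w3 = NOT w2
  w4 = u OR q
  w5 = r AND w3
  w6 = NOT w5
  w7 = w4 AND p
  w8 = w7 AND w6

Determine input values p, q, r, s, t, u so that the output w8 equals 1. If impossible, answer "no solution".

p=1, q=1, r=0, s=0, t=1, u=1

w8 = w7 AND w6 must be 1, so both w7 = 1 and w6 = 1.
w7 = w4 AND p must be 1, so both w4 = 1 and p = 1.
Check with p=1, q=1, r=0, s=0, t=1, u=1:
w1 = t AND s = 1 AND 0 = 0
w2 = s OR w1 = 0 OR 0 = 0
w3 = NOT w2 = NOT 0 = 1
w4 = u OR q = 1 OR 1 = 1
w5 = r AND w3 = 0 AND 1 = 0
w6 = NOT w5 = NOT 0 = 1
w7 = w4 AND p = 1 AND 1 = 1
w8 = w7 AND w6 = 1 AND 1 = 1
So w8 = 1 as required.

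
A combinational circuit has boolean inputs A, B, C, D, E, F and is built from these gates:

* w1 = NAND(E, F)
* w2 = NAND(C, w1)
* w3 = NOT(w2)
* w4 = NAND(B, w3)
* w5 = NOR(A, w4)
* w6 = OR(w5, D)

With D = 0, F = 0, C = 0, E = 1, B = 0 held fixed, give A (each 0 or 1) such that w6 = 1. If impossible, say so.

With D = 0, F = 0, C = 0, E = 1, B = 0 fixed, none of the 2 settings of A give w6 = 1.
For example, with A=0:
w1 = NAND(E, F) = NAND(1, 0) = 1
w2 = NAND(C, w1) = NAND(0, 1) = 1
w3 = NOT(w2) = NOT 1 = 0
w4 = NAND(B, w3) = NAND(0, 0) = 1
w5 = NOR(A, w4) = NOR(0, 1) = 0
w6 = OR(w5, D) = OR(0, 0) = 0
giving w6 = 0 ≠ 1.

no solution exists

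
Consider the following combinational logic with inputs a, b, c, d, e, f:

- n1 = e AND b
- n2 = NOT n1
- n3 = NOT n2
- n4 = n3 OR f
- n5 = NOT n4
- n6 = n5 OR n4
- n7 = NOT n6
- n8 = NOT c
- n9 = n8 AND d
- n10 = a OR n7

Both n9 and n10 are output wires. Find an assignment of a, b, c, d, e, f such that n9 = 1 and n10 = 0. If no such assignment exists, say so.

a=0, b=1, c=0, d=1, e=0, f=1

Check with a=0, b=1, c=0, d=1, e=0, f=1:
n1 = e AND b = 0 AND 1 = 0
n2 = NOT n1 = NOT 0 = 1
n3 = NOT n2 = NOT 1 = 0
n4 = n3 OR f = 0 OR 1 = 1
n5 = NOT n4 = NOT 1 = 0
n6 = n5 OR n4 = 0 OR 1 = 1
n7 = NOT n6 = NOT 1 = 0
n8 = NOT c = NOT 0 = 1
n9 = n8 AND d = 1 AND 1 = 1
n10 = a OR n7 = 0 OR 0 = 0
So n9 = 1 and n10 = 0.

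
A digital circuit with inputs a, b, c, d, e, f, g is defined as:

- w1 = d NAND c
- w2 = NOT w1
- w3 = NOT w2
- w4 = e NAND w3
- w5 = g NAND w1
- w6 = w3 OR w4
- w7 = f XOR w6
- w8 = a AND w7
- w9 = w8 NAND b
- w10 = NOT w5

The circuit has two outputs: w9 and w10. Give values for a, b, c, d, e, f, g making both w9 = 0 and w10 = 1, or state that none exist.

a=1 b=1 c=1 d=0 e=0 f=0 g=1

Check with a=1 b=1 c=1 d=0 e=0 f=0 g=1:
w1 = d NAND c = 0 NAND 1 = 1
w2 = NOT w1 = NOT 1 = 0
w3 = NOT w2 = NOT 0 = 1
w4 = e NAND w3 = 0 NAND 1 = 1
w5 = g NAND w1 = 1 NAND 1 = 0
w6 = w3 OR w4 = 1 OR 1 = 1
w7 = f XOR w6 = 0 XOR 1 = 1
w8 = a AND w7 = 1 AND 1 = 1
w9 = w8 NAND b = 1 NAND 1 = 0
w10 = NOT w5 = NOT 0 = 1
So w9 = 0 and w10 = 1.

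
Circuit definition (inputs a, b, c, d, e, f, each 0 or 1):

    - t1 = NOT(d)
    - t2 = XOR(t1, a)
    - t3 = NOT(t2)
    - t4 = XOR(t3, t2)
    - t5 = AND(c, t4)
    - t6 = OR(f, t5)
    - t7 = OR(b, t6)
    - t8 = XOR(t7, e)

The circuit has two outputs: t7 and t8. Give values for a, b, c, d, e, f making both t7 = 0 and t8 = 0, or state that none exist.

Check with a=1, b=0, c=0, d=0, e=0, f=0:
t1 = NOT(d) = NOT 0 = 1
t2 = XOR(t1, a) = XOR(1, 1) = 0
t3 = NOT(t2) = NOT 0 = 1
t4 = XOR(t3, t2) = XOR(1, 0) = 1
t5 = AND(c, t4) = AND(0, 1) = 0
t6 = OR(f, t5) = OR(0, 0) = 0
t7 = OR(b, t6) = OR(0, 0) = 0
t8 = XOR(t7, e) = XOR(0, 0) = 0
So t7 = 0 and t8 = 0.

a=1, b=0, c=0, d=0, e=0, f=0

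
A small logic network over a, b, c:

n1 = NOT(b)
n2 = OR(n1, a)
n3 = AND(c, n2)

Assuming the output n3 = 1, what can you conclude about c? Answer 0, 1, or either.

n3 = AND(c, n2) must be 1, so both c = 1 and n2 = 1.
n2 = OR(n1, a) must be 1, so at least one of n1, a is 1.
Every assignment with n3 = 1 has c = 1; there are 3 such assignment(s).
  a=0, b=0, c=1
  a=1, b=0, c=1
  a=1, b=1, c=1

1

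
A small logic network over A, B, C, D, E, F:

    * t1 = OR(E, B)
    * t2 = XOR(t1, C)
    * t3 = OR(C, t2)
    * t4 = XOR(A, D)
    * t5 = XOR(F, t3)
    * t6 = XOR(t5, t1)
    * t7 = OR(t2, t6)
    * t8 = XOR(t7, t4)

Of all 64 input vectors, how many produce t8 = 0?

32

t8 = XOR(t7, t4) must be 0, so t7 and t4 are equal.
Enumerating the 64 input combinations, 32 give t8 = 0 and 32 give t8 = 1.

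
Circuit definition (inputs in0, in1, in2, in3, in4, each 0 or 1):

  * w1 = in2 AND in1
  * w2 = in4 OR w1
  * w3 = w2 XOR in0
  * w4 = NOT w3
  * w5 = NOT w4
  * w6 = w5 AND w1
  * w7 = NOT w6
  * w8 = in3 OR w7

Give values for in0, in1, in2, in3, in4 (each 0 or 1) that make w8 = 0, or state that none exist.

in0=0, in1=1, in2=1, in3=0, in4=0

w8 = in3 OR w7 must be 0, so both in3 = 0 and w7 = 0.
w7 = NOT w6 must be 0, so w6 = 1.
w6 = w5 AND w1 must be 1, so both w5 = 1 and w1 = 1.
Check with in0=0, in1=1, in2=1, in3=0, in4=0:
w1 = in2 AND in1 = 1 AND 1 = 1
w2 = in4 OR w1 = 0 OR 1 = 1
w3 = w2 XOR in0 = 1 XOR 0 = 1
w4 = NOT w3 = NOT 1 = 0
w5 = NOT w4 = NOT 0 = 1
w6 = w5 AND w1 = 1 AND 1 = 1
w7 = NOT w6 = NOT 1 = 0
w8 = in3 OR w7 = 0 OR 0 = 0
So w8 = 0 as required.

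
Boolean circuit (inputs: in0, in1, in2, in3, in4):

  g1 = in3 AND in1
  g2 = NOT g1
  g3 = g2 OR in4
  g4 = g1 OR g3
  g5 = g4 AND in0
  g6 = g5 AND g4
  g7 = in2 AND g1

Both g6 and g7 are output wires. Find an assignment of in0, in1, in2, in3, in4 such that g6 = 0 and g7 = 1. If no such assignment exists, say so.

in0=0 in1=1 in2=1 in3=1 in4=1

Check with in0=0 in1=1 in2=1 in3=1 in4=1:
g1 = in3 AND in1 = 1 AND 1 = 1
g2 = NOT g1 = NOT 1 = 0
g3 = g2 OR in4 = 0 OR 1 = 1
g4 = g1 OR g3 = 1 OR 1 = 1
g5 = g4 AND in0 = 1 AND 0 = 0
g6 = g5 AND g4 = 0 AND 1 = 0
g7 = in2 AND g1 = 1 AND 1 = 1
So g6 = 0 and g7 = 1.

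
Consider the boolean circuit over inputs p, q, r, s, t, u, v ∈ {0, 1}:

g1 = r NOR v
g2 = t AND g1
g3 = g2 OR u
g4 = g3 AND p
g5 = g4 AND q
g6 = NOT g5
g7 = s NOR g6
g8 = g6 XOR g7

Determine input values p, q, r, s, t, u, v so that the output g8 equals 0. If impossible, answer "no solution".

p=1, q=1, r=1, s=1, t=0, u=1, v=1

Check with p=1, q=1, r=1, s=1, t=0, u=1, v=1:
g1 = r NOR v = 1 NOR 1 = 0
g2 = t AND g1 = 0 AND 0 = 0
g3 = g2 OR u = 0 OR 1 = 1
g4 = g3 AND p = 1 AND 1 = 1
g5 = g4 AND q = 1 AND 1 = 1
g6 = NOT g5 = NOT 1 = 0
g7 = s NOR g6 = 1 NOR 0 = 0
g8 = g6 XOR g7 = 0 XOR 0 = 0
So g8 = 0 as required.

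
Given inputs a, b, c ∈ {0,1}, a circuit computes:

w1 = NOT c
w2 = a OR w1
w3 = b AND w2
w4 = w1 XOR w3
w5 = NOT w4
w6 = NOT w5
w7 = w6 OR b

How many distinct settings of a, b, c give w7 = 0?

2

w7 = w6 OR b must be 0, so both w6 = 0 and b = 0.
w6 = NOT w5 must be 0, so w5 = 1.
Enumerating the 8 input combinations, 2 give w7 = 0 and 6 give w7 = 1.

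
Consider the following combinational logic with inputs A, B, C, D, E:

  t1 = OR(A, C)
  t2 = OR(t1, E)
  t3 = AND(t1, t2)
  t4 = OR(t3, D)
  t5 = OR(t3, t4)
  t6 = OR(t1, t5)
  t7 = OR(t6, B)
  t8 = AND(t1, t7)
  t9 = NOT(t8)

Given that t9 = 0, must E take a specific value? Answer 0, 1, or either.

either

Both values of E occur among assignments with t9 = 0:
  E=0: A=0, B=0, C=1, D=0, E=0
  E=1: A=0, B=0, C=1, D=0, E=1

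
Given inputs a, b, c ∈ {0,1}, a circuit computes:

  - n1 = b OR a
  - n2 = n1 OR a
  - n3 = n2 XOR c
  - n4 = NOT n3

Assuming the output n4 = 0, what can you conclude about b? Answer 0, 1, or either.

Both values of b occur among assignments with n4 = 0:
  b=0: a=0, b=0, c=1
  b=1: a=0, b=1, c=0

either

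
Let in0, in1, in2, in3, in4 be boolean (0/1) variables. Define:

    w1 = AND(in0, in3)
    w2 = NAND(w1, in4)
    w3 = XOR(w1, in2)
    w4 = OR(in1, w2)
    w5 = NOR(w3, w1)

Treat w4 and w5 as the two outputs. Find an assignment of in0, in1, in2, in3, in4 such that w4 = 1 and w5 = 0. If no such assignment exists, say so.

in0=0, in1=0, in2=1, in3=0, in4=1

Check with in0=0, in1=0, in2=1, in3=0, in4=1:
w1 = AND(in0, in3) = AND(0, 0) = 0
w2 = NAND(w1, in4) = NAND(0, 1) = 1
w3 = XOR(w1, in2) = XOR(0, 1) = 1
w4 = OR(in1, w2) = OR(0, 1) = 1
w5 = NOR(w3, w1) = NOR(1, 0) = 0
So w4 = 1 and w5 = 0.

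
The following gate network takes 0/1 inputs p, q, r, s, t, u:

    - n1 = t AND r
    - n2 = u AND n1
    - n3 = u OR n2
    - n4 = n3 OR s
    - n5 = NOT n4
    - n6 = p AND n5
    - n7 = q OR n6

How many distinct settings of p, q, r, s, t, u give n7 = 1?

n7 = q OR n6 must be 1, so at least one of q, n6 is 1.
Enumerating the 64 input combinations, 36 give n7 = 1 and 28 give n7 = 0.

36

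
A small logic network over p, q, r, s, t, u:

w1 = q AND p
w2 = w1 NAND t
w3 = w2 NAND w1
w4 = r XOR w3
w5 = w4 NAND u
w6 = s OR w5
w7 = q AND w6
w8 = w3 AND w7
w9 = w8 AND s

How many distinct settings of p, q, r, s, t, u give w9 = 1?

w9 = w8 AND s must be 1, so both w8 = 1 and s = 1.
Enumerating the 64 input combinations, 12 give w9 = 1 and 52 give w9 = 0.

12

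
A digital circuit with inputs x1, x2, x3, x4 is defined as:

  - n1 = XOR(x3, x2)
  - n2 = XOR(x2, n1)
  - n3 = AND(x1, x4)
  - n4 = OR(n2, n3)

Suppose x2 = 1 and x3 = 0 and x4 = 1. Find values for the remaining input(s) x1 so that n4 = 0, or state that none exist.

x1=0

n4 = OR(n2, n3) must be 0, so both n2 = 0 and n3 = 0.
n2 = XOR(x2, n1) must be 0, so x2 and n1 are equal.
Check with x2 = 1 and x3 = 0 and x4 = 1 and x1=0:
n1 = XOR(x3, x2) = XOR(0, 1) = 1
n2 = XOR(x2, n1) = XOR(1, 1) = 0
n3 = AND(x1, x4) = AND(0, 1) = 0
n4 = OR(n2, n3) = OR(0, 0) = 0
So n4 = 0.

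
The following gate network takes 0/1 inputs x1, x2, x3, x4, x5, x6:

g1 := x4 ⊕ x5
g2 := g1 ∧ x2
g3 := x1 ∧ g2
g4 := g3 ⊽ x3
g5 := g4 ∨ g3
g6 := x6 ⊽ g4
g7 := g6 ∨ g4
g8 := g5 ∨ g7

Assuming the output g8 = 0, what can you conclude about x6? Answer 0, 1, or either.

1

g8 = g5 ∨ g7 must be 0, so both g5 = 0 and g7 = 0.
Every assignment with g8 = 0 has x6 = 1; there are 14 such assignment(s).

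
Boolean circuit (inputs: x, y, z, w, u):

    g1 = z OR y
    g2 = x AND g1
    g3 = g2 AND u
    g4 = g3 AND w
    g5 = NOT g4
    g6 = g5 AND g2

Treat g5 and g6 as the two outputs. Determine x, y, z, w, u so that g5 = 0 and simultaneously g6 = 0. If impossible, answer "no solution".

Check with x=1, y=0, z=1, w=1, u=1:
g1 = z OR y = 1 OR 0 = 1
g2 = x AND g1 = 1 AND 1 = 1
g3 = g2 AND u = 1 AND 1 = 1
g4 = g3 AND w = 1 AND 1 = 1
g5 = NOT g4 = NOT 1 = 0
g6 = g5 AND g2 = 0 AND 1 = 0
So g5 = 0 and g6 = 0.

x=1, y=0, z=1, w=1, u=1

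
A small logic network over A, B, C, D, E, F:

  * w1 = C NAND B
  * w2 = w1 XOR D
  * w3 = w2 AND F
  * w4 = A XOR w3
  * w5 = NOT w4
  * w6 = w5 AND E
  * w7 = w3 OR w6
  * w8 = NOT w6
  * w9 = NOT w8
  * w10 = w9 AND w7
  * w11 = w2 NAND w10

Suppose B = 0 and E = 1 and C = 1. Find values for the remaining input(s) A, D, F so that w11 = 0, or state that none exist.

A=0 D=0 F=0

w11 = w2 NAND w10 must be 0, so both w2 = 1 and w10 = 1.
Check with B = 0 and E = 1 and C = 1 and A=0, D=0, F=0:
w1 = C NAND B = 1 NAND 0 = 1
w2 = w1 XOR D = 1 XOR 0 = 1
w3 = w2 AND F = 1 AND 0 = 0
w4 = A XOR w3 = 0 XOR 0 = 0
w5 = NOT w4 = NOT 0 = 1
w6 = w5 AND E = 1 AND 1 = 1
w7 = w3 OR w6 = 0 OR 1 = 1
w8 = NOT w6 = NOT 1 = 0
w9 = NOT w8 = NOT 0 = 1
w10 = w9 AND w7 = 1 AND 1 = 1
w11 = w2 NAND w10 = 1 NAND 1 = 0
So w11 = 0.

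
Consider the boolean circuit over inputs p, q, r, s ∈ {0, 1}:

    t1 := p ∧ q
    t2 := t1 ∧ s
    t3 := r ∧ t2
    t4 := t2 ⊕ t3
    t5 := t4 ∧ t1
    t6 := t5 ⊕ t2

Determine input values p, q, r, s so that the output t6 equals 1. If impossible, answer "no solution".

p=1, q=1, r=1, s=1

t6 = t5 ⊕ t2 must be 1, so t5 and t2 differ.
Check with p=1, q=1, r=1, s=1:
t1 = p ∧ q = 1 ∧ 1 = 1
t2 = t1 ∧ s = 1 ∧ 1 = 1
t3 = r ∧ t2 = 1 ∧ 1 = 1
t4 = t2 ⊕ t3 = 1 ⊕ 1 = 0
t5 = t4 ∧ t1 = 0 ∧ 1 = 0
t6 = t5 ⊕ t2 = 0 ⊕ 1 = 1
So t6 = 1 as required.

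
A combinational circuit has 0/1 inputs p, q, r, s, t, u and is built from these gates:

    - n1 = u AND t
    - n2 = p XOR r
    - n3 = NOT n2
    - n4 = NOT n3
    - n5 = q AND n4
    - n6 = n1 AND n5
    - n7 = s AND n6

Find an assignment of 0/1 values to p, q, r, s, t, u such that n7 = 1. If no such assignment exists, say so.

Check with p=1, q=1, r=0, s=1, t=1, u=1:
n1 = u AND t = 1 AND 1 = 1
n2 = p XOR r = 1 XOR 0 = 1
n3 = NOT n2 = NOT 1 = 0
n4 = NOT n3 = NOT 0 = 1
n5 = q AND n4 = 1 AND 1 = 1
n6 = n1 AND n5 = 1 AND 1 = 1
n7 = s AND n6 = 1 AND 1 = 1
So n7 = 1 as required.

p=1, q=1, r=0, s=1, t=1, u=1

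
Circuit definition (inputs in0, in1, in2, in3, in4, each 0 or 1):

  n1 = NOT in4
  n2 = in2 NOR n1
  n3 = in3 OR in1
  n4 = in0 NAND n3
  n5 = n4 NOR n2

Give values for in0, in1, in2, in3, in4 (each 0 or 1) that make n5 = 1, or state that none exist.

in0=1, in1=1, in2=1, in3=1, in4=0

n5 = n4 NOR n2 must be 1, so both n4 = 0 and n2 = 0.
n4 = in0 NAND n3 must be 0, so both in0 = 1 and n3 = 1.
n2 = in2 NOR n1 must be 0, so at least one of in2, n1 is 1.
Check with in0=1, in1=1, in2=1, in3=1, in4=0:
n1 = NOT in4 = NOT 0 = 1
n2 = in2 NOR n1 = 1 NOR 1 = 0
n3 = in3 OR in1 = 1 OR 1 = 1
n4 = in0 NAND n3 = 1 NAND 1 = 0
n5 = n4 NOR n2 = 0 NOR 0 = 1
So n5 = 1 as required.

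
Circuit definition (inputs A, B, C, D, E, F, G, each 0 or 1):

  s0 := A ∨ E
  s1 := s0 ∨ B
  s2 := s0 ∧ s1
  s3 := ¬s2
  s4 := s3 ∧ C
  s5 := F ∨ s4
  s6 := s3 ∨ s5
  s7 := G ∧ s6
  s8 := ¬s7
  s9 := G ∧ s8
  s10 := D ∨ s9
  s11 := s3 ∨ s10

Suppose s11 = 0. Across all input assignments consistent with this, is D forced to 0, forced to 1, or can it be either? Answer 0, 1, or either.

s11 = s3 ∨ s10 must be 0, so both s3 = 0 and s10 = 0.
s3 = ¬s2 must be 0, so s2 = 1.
Every assignment with s11 = 0 has D = 0; there are 36 such assignment(s).

0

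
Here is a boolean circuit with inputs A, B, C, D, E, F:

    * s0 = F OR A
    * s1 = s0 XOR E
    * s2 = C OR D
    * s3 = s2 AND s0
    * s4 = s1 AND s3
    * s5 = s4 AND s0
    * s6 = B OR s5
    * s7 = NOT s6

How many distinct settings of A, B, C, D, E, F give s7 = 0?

41

s7 = NOT s6 must be 0, so s6 = 1.
Enumerating the 64 input combinations, 41 give s7 = 0 and 23 give s7 = 1.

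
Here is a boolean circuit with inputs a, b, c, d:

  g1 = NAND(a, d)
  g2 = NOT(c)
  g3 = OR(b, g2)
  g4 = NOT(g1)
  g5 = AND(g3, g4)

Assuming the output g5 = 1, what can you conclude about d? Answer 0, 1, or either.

1

g5 = AND(g3, g4) must be 1, so both g3 = 1 and g4 = 1.
g3 = OR(b, g2) must be 1, so at least one of b, g2 is 1.
g4 = NOT(g1) must be 1, so g1 = 0.
Every assignment with g5 = 1 has d = 1; there are 3 such assignment(s).
  a=1, b=0, c=0, d=1
  a=1, b=1, c=0, d=1
  a=1, b=1, c=1, d=1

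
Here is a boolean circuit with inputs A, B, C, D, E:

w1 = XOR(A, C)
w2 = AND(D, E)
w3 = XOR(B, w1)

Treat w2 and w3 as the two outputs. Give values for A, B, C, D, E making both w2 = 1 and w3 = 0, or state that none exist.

Check with A=0, B=0, C=0, D=1, E=1:
w1 = XOR(A, C) = XOR(0, 0) = 0
w2 = AND(D, E) = AND(1, 1) = 1
w3 = XOR(B, w1) = XOR(0, 0) = 0
So w2 = 1 and w3 = 0.

A=0, B=0, C=0, D=1, E=1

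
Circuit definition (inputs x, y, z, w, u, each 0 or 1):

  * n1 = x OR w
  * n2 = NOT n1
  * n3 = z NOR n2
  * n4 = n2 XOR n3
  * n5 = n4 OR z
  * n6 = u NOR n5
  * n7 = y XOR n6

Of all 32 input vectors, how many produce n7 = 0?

n7 = y XOR n6 must be 0, so y and n6 are equal.
Enumerating the 32 input combinations, 16 give n7 = 0 and 16 give n7 = 1.

16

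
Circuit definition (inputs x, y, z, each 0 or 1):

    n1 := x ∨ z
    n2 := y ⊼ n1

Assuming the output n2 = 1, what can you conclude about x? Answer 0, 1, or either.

either

Both values of x occur among assignments with n2 = 1:
  x=0: x=0, y=0, z=0
  x=1: x=1, y=0, z=0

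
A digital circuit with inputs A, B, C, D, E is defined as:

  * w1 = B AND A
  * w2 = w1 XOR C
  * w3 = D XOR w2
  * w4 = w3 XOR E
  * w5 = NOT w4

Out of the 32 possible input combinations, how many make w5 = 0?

w5 = NOT w4 must be 0, so w4 = 1.
w4 = w3 XOR E must be 1, so w3 and E differ.
Enumerating the 32 input combinations, 16 give w5 = 0 and 16 give w5 = 1.

16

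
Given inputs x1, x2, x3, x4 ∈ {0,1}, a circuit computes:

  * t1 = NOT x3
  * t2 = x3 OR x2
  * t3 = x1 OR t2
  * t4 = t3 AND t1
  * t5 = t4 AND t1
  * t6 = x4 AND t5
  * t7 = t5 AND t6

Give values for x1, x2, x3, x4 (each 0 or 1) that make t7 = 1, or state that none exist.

x1=0, x2=1, x3=0, x4=1

Check with x1=0, x2=1, x3=0, x4=1:
t1 = NOT x3 = NOT 0 = 1
t2 = x3 OR x2 = 0 OR 1 = 1
t3 = x1 OR t2 = 0 OR 1 = 1
t4 = t3 AND t1 = 1 AND 1 = 1
t5 = t4 AND t1 = 1 AND 1 = 1
t6 = x4 AND t5 = 1 AND 1 = 1
t7 = t5 AND t6 = 1 AND 1 = 1
So t7 = 1 as required.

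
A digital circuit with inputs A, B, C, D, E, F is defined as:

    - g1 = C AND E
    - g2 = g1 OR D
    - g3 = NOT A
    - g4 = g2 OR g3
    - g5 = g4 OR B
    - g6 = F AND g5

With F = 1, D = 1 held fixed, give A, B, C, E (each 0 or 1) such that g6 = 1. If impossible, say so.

g6 = F AND g5 must be 1, so both F = 1 and g5 = 1.
g5 = g4 OR B must be 1, so at least one of g4, B is 1.
Check with F = 1, D = 1 and A=0, B=1, C=0, E=1:
g1 = C AND E = 0 AND 1 = 0
g2 = g1 OR D = 0 OR 1 = 1
g3 = NOT A = NOT 0 = 1
g4 = g2 OR g3 = 1 OR 1 = 1
g5 = g4 OR B = 1 OR 1 = 1
g6 = F AND g5 = 1 AND 1 = 1
So g6 = 1.

A=0, B=1, C=0, E=1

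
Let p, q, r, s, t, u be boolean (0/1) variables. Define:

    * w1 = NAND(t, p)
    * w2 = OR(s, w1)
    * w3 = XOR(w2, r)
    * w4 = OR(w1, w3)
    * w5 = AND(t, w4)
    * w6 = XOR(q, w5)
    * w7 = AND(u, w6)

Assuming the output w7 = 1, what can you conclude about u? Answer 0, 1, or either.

w7 = AND(u, w6) must be 1, so both u = 1 and w6 = 1.
w6 = XOR(q, w5) must be 1, so q and w5 differ.
Every assignment with w7 = 1 has u = 1; there are 16 such assignment(s).

1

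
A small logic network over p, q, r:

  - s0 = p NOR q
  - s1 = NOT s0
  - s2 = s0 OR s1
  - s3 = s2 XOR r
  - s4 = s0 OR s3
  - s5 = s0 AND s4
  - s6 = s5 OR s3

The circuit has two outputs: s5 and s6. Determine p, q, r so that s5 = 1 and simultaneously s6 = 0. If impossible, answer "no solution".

Across all 8 input combinations, none give both s5 = 1 and s6 = 0.

no solution exists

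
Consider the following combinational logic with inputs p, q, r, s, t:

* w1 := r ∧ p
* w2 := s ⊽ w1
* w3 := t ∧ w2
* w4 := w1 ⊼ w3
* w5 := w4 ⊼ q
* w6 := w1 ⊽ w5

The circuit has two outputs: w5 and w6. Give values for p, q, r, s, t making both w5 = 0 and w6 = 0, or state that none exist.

p=1, q=1, r=1, s=1, t=1

Check with p=1, q=1, r=1, s=1, t=1:
w1 = r ∧ p = 1 ∧ 1 = 1
w2 = s ⊽ w1 = 1 ⊽ 1 = 0
w3 = t ∧ w2 = 1 ∧ 0 = 0
w4 = w1 ⊼ w3 = 1 ⊼ 0 = 1
w5 = w4 ⊼ q = 1 ⊼ 1 = 0
w6 = w1 ⊽ w5 = 1 ⊽ 0 = 0
So w5 = 0 and w6 = 0.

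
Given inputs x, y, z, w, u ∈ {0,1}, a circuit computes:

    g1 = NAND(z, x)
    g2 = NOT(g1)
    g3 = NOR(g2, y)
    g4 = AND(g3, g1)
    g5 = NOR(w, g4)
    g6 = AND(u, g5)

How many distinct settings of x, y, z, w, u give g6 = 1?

5

g6 = AND(u, g5) must be 1, so both u = 1 and g5 = 1.
g5 = NOR(w, g4) must be 1, so both w = 0 and g4 = 0.
Satisfying assignments:
  x=0, y=1, z=0, w=0, u=1
  x=0, y=1, z=1, w=0, u=1
  x=1, y=0, z=1, w=0, u=1
  x=1, y=1, z=0, w=0, u=1
  x=1, y=1, z=1, w=0, u=1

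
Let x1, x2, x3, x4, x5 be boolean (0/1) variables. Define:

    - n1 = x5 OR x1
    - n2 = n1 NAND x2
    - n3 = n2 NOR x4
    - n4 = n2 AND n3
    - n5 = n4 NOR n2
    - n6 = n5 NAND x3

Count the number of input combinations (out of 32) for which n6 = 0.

6

n6 = n5 NAND x3 must be 0, so both n5 = 1 and x3 = 1.
Satisfying assignments:
  x1=0, x2=1, x3=1, x4=0, x5=1
  x1=0, x2=1, x3=1, x4=1, x5=1
  x1=1, x2=1, x3=1, x4=0, x5=0
  x1=1, x2=1, x3=1, x4=0, x5=1
  x1=1, x2=1, x3=1, x4=1, x5=0
  x1=1, x2=1, x3=1, x4=1, x5=1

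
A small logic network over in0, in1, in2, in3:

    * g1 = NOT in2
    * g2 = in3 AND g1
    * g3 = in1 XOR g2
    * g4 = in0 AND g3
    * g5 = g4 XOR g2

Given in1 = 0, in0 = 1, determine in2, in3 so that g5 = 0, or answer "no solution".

g5 = g4 XOR g2 must be 0, so g4 and g2 are equal.
Check with in1 = 0, in0 = 1 and in2=0, in3=0:
g1 = NOT in2 = NOT 0 = 1
g2 = in3 AND g1 = 0 AND 1 = 0
g3 = in1 XOR g2 = 0 XOR 0 = 0
g4 = in0 AND g3 = 1 AND 0 = 0
g5 = g4 XOR g2 = 0 XOR 0 = 0
So g5 = 0.

in2=0, in3=0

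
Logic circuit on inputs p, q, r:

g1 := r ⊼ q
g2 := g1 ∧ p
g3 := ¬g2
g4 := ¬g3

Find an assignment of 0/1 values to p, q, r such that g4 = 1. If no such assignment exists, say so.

p=1, q=0, r=0

g4 = ¬g3 must be 1, so g3 = 0.
g3 = ¬g2 must be 0, so g2 = 1.
g2 = g1 ∧ p must be 1, so both g1 = 1 and p = 1.
Check with p=1, q=0, r=0:
g1 = r ⊼ q = 0 ⊼ 0 = 1
g2 = g1 ∧ p = 1 ∧ 1 = 1
g3 = ¬g2 = ¬1 = 0
g4 = ¬g3 = ¬0 = 1
So g4 = 1 as required.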